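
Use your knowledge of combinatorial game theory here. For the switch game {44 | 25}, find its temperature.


The game is {44 | 25}, a switch {a | b} with numbers a > b.
Cooling {a | b} by t gives {a - t | b + t}, which stops being hot when a - t = b + t, i.e. at t = (a - b)/2. So the temperature of a switch is (a - b)/2.
Temperature = (Left option - Right option) / 2
= (44 - (25)) / 2
= 19 / 2
= 19/2

19/2


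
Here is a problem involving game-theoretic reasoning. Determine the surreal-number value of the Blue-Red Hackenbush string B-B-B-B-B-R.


Edges (from ground): B-B-B-B-B-R
By Berlekamp's sign-expansion rule, a Blue-Red Hackenbush stalk has the value of the surreal number whose sign sequence is the edge sequence with B -> + and R -> -.
Sign sequence: +++++-
Trace the sign expansion in the surreal number tree, starting from 0:
Edge 1: B (sign +) -> bounds (0, +inf), value = 1
Edge 2: B (sign +) -> bounds (1, +inf), value = 2
Edge 3: B (sign +) -> bounds (2, +inf), value = 3
Edge 4: B (sign +) -> bounds (3, +inf), value = 4
Edge 5: B (sign +) -> bounds (4, +inf), value = 5
Edge 6: R (sign -) -> bounds (4, 5), value = 9/2
Game value = 9/2

9/2


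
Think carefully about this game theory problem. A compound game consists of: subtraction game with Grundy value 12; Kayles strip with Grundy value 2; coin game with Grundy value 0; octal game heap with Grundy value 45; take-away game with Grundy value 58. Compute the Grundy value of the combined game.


By the Sprague-Grundy theorem, the Grundy value of a sum of games is the XOR of individual Grundy values.
subtraction game: Grundy value = 12. Running XOR: 0 XOR 12 = 12
Kayles strip: Grundy value = 2. Running XOR: 12 XOR 2 = 14
coin game: Grundy value = 0. Running XOR: 14 XOR 0 = 14
octal game heap: Grundy value = 45. Running XOR: 14 XOR 45 = 35
take-away game: Grundy value = 58. Running XOR: 35 XOR 58 = 25
The combined Grundy value is 25.

25


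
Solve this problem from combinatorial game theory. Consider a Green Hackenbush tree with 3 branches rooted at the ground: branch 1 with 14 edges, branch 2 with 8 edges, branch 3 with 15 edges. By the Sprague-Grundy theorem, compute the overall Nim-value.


The tree has 3 branches from the ground vertex.
In Green Hackenbush, the Nim-value of a simple path of length k is k.
Branch 1: length 14, Nim-value = 14
Branch 2: length 8, Nim-value = 8
Branch 3: length 15, Nim-value = 15
Total Nim-value = XOR of all branch values:
0 XOR 14 = 14
14 XOR 8 = 6
6 XOR 15 = 9
Nim-value of the tree = 9

9


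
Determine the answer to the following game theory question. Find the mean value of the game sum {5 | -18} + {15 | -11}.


G1 = {5 | -18}, G2 = {15 | -11}
Each is a switch {a | b} with numbers a > b; its mean value is (a + b)/2, and mean value is additive over game sums: m(G1 + G2) = m(G1) + m(G2).
Mean of G1 = (5 + (-18))/2 = -13/2 = -13/2
Mean of G2 = (15 + (-11))/2 = 4/2 = 2
Mean of G1 + G2 = -13/2 + 2 = -9/2

-9/2


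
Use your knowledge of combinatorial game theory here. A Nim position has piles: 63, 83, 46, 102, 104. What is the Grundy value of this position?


We need the XOR (exclusive or) of all pile sizes.
After XOR-ing pile 1 (size 63): 0 XOR 63 = 63
After XOR-ing pile 2 (size 83): 63 XOR 83 = 108
After XOR-ing pile 3 (size 46): 108 XOR 46 = 66
After XOR-ing pile 4 (size 102): 66 XOR 102 = 36
After XOR-ing pile 5 (size 104): 36 XOR 104 = 76
The Nim-value of this position is 76.

76


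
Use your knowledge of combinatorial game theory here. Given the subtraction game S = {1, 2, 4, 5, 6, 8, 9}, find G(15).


The subtraction set is S = {1, 2, 4, 5, 6, 8, 9}.
G(k) = mex{ G(k - s) : s in S, s <= k }. We compute iteratively: G(0) = 0.
G(1) = mex({0}) = 1
G(2) = mex({0, 1}) = 2
G(3) = mex({1, 2}) = 0
G(4) = mex({0, 2}) = 1
G(5) = mex({0, 1}) = 2
G(6) = mex({0, 1, 2}) = 3
G(7) = mex({0, 1, 2, 3}) = 4
G(8) = mex({0, 1, 2, 3, 4}) = 5
G(9) = mex({0, 1, 2, 4, 5}) = 3
G(10) = mex({1, 2, 3, 5}) = 0
G(11) = mex({0, 2, 3, 4}) = 1
G(12) = mex({0, 1, 3, 4, 5}) = 2
G(13) = mex({1, 2, 3, 4, 5}) = 0
G(14) = mex({0, 2, 3, 5}) = 1
G(15) = mex({0, 1, 3, 4}) = 2
Therefore G(15) = 2.

2


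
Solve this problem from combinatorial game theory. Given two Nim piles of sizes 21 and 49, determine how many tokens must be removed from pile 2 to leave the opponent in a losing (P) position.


Piles: 21 and 49
Current XOR: 21 XOR 49 = 36 (non-zero, so this is an N-position).
To make the XOR zero, we need to find a move that balances the piles.
For pile 2 (size 49): target = 49 XOR 36 = 21
We reduce pile 2 from 49 to 21.
Tokens removed: 49 - 21 = 28
Verification: 21 XOR 21 = 0

28


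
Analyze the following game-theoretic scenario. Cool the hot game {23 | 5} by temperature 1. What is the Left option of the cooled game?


Original game: {23 | 5} (a switch {a | b} with a > b).
Cooling by t (for t below the temperature (a - b)/2 = 9) taxes each move by t: {a | b} cooled by t is {a - t | b + t}.
Cooling amount: t = 1
Cooled Left option: 23 - 1 = 22
Cooled Right option: 5 + 1 = 6
Cooled game: {22 | 6}
Left option = 22

22


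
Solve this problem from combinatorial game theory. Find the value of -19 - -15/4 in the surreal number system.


x = -19, y = -15/4
Converting to common denominator: 4
x = -76/4, y = -15/4
x - y = -19 - -15/4 = -61/4

-61/4


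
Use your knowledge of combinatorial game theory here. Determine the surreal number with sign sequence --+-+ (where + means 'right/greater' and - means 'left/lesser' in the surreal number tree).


Sign expansion: --+-+
Rule: track bounds (lo, hi), initially (-inf, +inf). On '+', the current value becomes lo and we move to the simplest number in (value, hi): value + 1 if hi = +inf, otherwise the midpoint (value + hi)/2. On '-', the current value becomes hi and we move to value - 1 if lo = -inf, otherwise the midpoint (lo + value)/2.
Start at 0.
Step 1: sign = -, move left. Bounds: (-inf, 0). Value = -1
Step 2: sign = -, move left. Bounds: (-inf, -1). Value = -2
Step 3: sign = +, move right. Bounds: (-2, -1). Value = -3/2
Step 4: sign = -, move left. Bounds: (-2, -3/2). Value = -7/4
Step 5: sign = +, move right. Bounds: (-7/4, -3/2). Value = -13/8
The surreal number with sign expansion --+-+ is -13/8.

-13/8


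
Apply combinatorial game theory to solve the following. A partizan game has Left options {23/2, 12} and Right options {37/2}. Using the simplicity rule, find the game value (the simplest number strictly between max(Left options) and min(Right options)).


Left options: {23/2, 12}, max = 12
Right options: {37/2}, min = 37/2
All options are numbers and max(Left) < min(Right), so by the simplicity theorem the value is the simplest (earliest-born) number strictly between 12 and 37/2.
Integers 13 through 18 all lie strictly between 12 and 37/2.
Among integers, the simplest (lowest birthday = smallest |n|; 0 is born on day 0, +-n on day n) is 13.
No non-integer in the interval can be simpler: if x is a non-integer in the interval, then floor(x) or ceil(x) also lies in the interval (the interval contains an integer), and both are proper prefixes of x's sign expansion, i.e. born earlier. So the game value is 13.
Game value = 13

13


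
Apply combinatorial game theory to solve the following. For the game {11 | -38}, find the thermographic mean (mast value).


Game = {11 | -38}, a switch {a | b} with numbers a > b.
Its thermograph has left wall a - t and right wall b + t, which meet at t = (a - b)/2, where both equal (a + b)/2. So the mast (mean value) is at (a + b)/2.
Mean = (11 + (-38))/2 = -27/2 = -27/2

-27/2


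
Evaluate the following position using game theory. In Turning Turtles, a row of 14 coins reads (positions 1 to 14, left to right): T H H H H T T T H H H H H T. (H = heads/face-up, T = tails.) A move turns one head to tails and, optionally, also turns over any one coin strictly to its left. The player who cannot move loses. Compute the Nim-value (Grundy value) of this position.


Coins: T H H H H T T T H H H H H T
Key fact: a single head at position k behaves exactly like a Nim heap of size k (turning it to T and optionally flipping a coin at j < k corresponds to moving the heap from k to j, or to 0), and heads combine as a disjunctive sum (two heads at the same place would cancel, matching j XOR j = 0). So the Nim-value is the XOR of the 1-indexed positions of the heads.
Face-up positions (1-indexed): [2, 3, 4, 5, 9, 10, 11, 12, 13]
XOR 0 with 2: 0 XOR 2 = 2
XOR 2 with 3: 2 XOR 3 = 1
XOR 1 with 4: 1 XOR 4 = 5
XOR 5 with 5: 5 XOR 5 = 0
XOR 0 with 9: 0 XOR 9 = 9
XOR 9 with 10: 9 XOR 10 = 3
XOR 3 with 11: 3 XOR 11 = 8
XOR 8 with 12: 8 XOR 12 = 4
XOR 4 with 13: 4 XOR 13 = 9
Nim-value = 9

9


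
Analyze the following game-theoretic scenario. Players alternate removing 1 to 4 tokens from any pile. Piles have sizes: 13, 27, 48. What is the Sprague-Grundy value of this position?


Subtraction set: {1, 2, 3, 4}
For this subtraction set, G(n) = n mod 5 (period = max + 1 = 5).
Pile 1 (size 13): G(13) = 13 mod 5 = 3
Pile 2 (size 27): G(27) = 27 mod 5 = 2
Pile 3 (size 48): G(48) = 48 mod 5 = 3
Total Grundy value = XOR of all: 3 XOR 2 XOR 3 = 2

2


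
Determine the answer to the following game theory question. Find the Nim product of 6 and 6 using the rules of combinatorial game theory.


Nim multiplication is bilinear over XOR: (u XOR v) * w = (u*w) XOR (v*w).
So we split each operand into its bit components and XOR the pairwise Nim products.
6 = 2 + 4 (as XOR of powers of 2).
6 = 2 + 4 (as XOR of powers of 2).
Using the standard Nim-product table on single bits:
  2*2 = 3,   2*4 = 8,   2*8 = 12,
  4*4 = 6,   4*8 = 11,  8*8 = 13,
and  1*x = x (identity), k*l = l*k (commutative).
Pairwise Nim products:
  2 * 2 = 3
  2 * 4 = 8
  4 * 2 = 8
  4 * 4 = 6
XOR them: 3 XOR 8 XOR 8 XOR 6 = 5.
Result: 6 * 6 = 5 (in Nim).

5


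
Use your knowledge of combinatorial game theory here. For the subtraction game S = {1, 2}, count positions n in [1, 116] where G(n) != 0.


Subtraction set S = {1, 2}, so G(n) = n mod 3.
G(n) = 0 when n is a multiple of 3.
Multiples of 3 in [1, 116]: 38
N-positions (nonzero Grundy) = 116 - 38 = 78

78


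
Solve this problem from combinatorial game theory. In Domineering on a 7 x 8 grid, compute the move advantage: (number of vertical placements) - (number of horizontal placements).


Board is 7 x 8 (rows x cols).
Left (vertical) placements: (rows-1) * cols = 6 * 8 = 48
Right (horizontal) placements: rows * (cols-1) = 7 * 7 = 49
Advantage = Left - Right = 48 - 49 = -1

-1


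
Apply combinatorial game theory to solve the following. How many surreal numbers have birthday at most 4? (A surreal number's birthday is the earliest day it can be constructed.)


Day 0: {|} = 0 is born. Count = 1.
Day n: the number of surreal numbers born by day n is 2^(n+1) - 1.
By day 0: 2^1 - 1 = 1
By day 1: 2^2 - 1 = 3
By day 2: 2^3 - 1 = 7
By day 3: 2^4 - 1 = 15
By day 4: 2^5 - 1 = 31
By day 4: 31 surreal numbers.

31


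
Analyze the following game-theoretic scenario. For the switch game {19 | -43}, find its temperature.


The game is {19 | -43}, a switch {a | b} with numbers a > b.
Cooling {a | b} by t gives {a - t | b + t}, which stops being hot when a - t = b + t, i.e. at t = (a - b)/2. So the temperature of a switch is (a - b)/2.
Temperature = (Left option - Right option) / 2
= (19 - (-43)) / 2
= 62 / 2
= 31

31


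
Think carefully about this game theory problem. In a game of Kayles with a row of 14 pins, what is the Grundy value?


Kayles: a move removes 1 or 2 adjacent pins from a contiguous row.
Removing pins from a row of k leaves two independent rows (a, b) with a + b = k - 1 (one pin) or a + b = k - 2 (two pins); an end removal gives a = 0.
By Sprague-Grundy, G(k) = mex{ G(a) XOR G(b) } over all these splits. G(0) = 0.
G(1): splits (0,0):0^0=0 -> mex({0}) = 1
G(2): splits (0,1):0^1=1 (0,0):0^0=0 -> mex({0, 1}) = 2
G(3): splits (0,2):0^2=2 (1,1):1^1=0 (0,1):0^1=1 -> mex({0, 1, 2}) = 3
G(4): splits (0,3):0^3=3 (1,2):1^2=3 (0,2):0^2=2 (1,1):1^1=0 -> mex({0, 2, 3}) = 1
G(5): splits (0,4):0^1=1 (1,3):1^3=2 (2,2):2^2=0 (0,3):0^3=3 (1,2):1^2=3 -> mex({0, 1, 2, 3}) = 4
G(6) = mex({0, 1, 2, 4}) = 3
G(7) = mex({0, 1, 3, 4, 5}) = 2
G(8) = mex({0, 2, 3, 5, 6}) = 1
G(9) = mex({0, 1, 2, 3, 6, 7}) = 4
G(10) = mex({0, 1, 3, 4, 5, 7}) = 2
G(11) = mex({0, 1, 2, 3, 4, 5}) = 6
G(12) = mex({0, 1, 2, 3, 5, 6, 7}) = 4
G(13) = mex({0, 2, 3, 4, 6, 7}) = 1
G(14) = mex({0, 1, 4, 5, 6, 7}) = 2
Therefore G(14) = 2.

2


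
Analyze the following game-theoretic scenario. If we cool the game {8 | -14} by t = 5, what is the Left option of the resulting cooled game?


Original game: {8 | -14} (a switch {a | b} with a > b).
Cooling by t (for t below the temperature (a - b)/2 = 11) taxes each move by t: {a | b} cooled by t is {a - t | b + t}.
Cooling amount: t = 5
Cooled Left option: 8 - 5 = 3
Cooled Right option: -14 + 5 = -9
Cooled game: {3 | -9}
Left option = 3

3


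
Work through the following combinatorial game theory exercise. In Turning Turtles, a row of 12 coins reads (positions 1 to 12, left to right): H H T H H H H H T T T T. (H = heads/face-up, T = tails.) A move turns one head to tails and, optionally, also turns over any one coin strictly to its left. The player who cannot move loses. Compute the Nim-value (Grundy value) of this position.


Coins: H H T H H H H H T T T T
Key fact: a single head at position k behaves exactly like a Nim heap of size k (turning it to T and optionally flipping a coin at j < k corresponds to moving the heap from k to j, or to 0), and heads combine as a disjunctive sum (two heads at the same place would cancel, matching j XOR j = 0). So the Nim-value is the XOR of the 1-indexed positions of the heads.
Face-up positions (1-indexed): [1, 2, 4, 5, 6, 7, 8]
XOR 0 with 1: 0 XOR 1 = 1
XOR 1 with 2: 1 XOR 2 = 3
XOR 3 with 4: 3 XOR 4 = 7
XOR 7 with 5: 7 XOR 5 = 2
XOR 2 with 6: 2 XOR 6 = 4
XOR 4 with 7: 4 XOR 7 = 3
XOR 3 with 8: 3 XOR 8 = 11
Nim-value = 11

11


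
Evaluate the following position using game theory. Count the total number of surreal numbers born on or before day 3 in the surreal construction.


Day 0: {|} = 0 is born. Count = 1.
Day n: the number of surreal numbers born by day n is 2^(n+1) - 1.
By day 0: 2^1 - 1 = 1
By day 1: 2^2 - 1 = 3
By day 2: 2^3 - 1 = 7
By day 3: 2^4 - 1 = 15
By day 3: 15 surreal numbers.

15


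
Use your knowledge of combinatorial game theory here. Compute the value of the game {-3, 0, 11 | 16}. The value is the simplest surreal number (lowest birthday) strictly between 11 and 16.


Left options: {-3, 0, 11}, max = 11
Right options: {16}, min = 16
All options are numbers and max(Left) < min(Right), so by the simplicity theorem the value is the simplest (earliest-born) number strictly between 11 and 16.
Integers 12 through 15 all lie strictly between 11 and 16.
Among integers, the simplest (lowest birthday = smallest |n|; 0 is born on day 0, +-n on day n) is 12.
No non-integer in the interval can be simpler: if x is a non-integer in the interval, then floor(x) or ceil(x) also lies in the interval (the interval contains an integer), and both are proper prefixes of x's sign expansion, i.e. born earlier. So the game value is 12.
Game value = 12

12


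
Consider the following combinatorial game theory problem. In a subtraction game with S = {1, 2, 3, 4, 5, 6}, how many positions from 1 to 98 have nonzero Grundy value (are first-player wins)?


Subtraction set S = {1, 2, 3, 4, 5, 6}, so G(n) = n mod 7.
G(n) = 0 when n is a multiple of 7.
Multiples of 7 in [1, 98]: 14
N-positions (nonzero Grundy) = 98 - 14 = 84

84


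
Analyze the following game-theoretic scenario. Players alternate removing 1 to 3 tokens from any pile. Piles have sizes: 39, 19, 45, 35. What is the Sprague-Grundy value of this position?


Subtraction set: {1, 2, 3}
For this subtraction set, G(n) = n mod 4 (period = max + 1 = 4).
Pile 1 (size 39): G(39) = 39 mod 4 = 3
Pile 2 (size 19): G(19) = 19 mod 4 = 3
Pile 3 (size 45): G(45) = 45 mod 4 = 1
Pile 4 (size 35): G(35) = 35 mod 4 = 3
Total Grundy value = XOR of all: 3 XOR 3 XOR 1 XOR 3 = 2

2


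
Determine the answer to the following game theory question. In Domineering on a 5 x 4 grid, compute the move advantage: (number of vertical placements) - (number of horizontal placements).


Board is 5 x 4 (rows x cols).
Left (vertical) placements: (rows-1) * cols = 4 * 4 = 16
Right (horizontal) placements: rows * (cols-1) = 5 * 3 = 15
Advantage = Left - Right = 16 - 15 = 1

1


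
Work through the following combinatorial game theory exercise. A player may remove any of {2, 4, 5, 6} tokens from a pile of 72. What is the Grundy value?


The subtraction set is S = {2, 4, 5, 6}.
G(k) = mex{ G(k - s) : s in S, s <= k }. We compute iteratively: G(0) = 0.
G(1) = mex({}) = 0
G(2) = mex({0}) = 1
G(3) = mex({0}) = 1
G(4) = mex({0, 1}) = 2
G(5) = mex({0, 1}) = 2
G(6) = mex({0, 1, 2}) = 3
G(7) = mex({0, 1, 2}) = 3
G(8) = mex({1, 2, 3}) = 0
G(9) = mex({1, 2, 3}) = 0
G(10) = mex({0, 2, 3}) = 1
G(11) = mex({0, 2, 3}) = 1
G(12) = mex({0, 1, 3}) = 2
G(13) = mex({0, 1, 3}) = 2
Observe that G(8)..G(13) = 0, 0, 1, 1, 2, 2 repeats G(0)..G(5) = 0, 0, 1, 1, 2, 2.
For k >= max(S) = 6, G(k) is determined by the previous 6 values G(k-6)..G(k-1); a window of 6 consecutive values has recurred shifted by 8, so by induction G(k + 8) = G(k) for all k >= 0: the sequence is periodic from the start with period 8.
One period: G(0..7) = 0, 0, 1, 1, 2, 2, 3, 3.
72 mod 8 = 0, so G(72) = G(0) = 0.

0


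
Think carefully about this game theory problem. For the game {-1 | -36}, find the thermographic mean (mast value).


Game = {-1 | -36}, a switch {a | b} with numbers a > b.
Its thermograph has left wall a - t and right wall b + t, which meet at t = (a - b)/2, where both equal (a + b)/2. So the mast (mean value) is at (a + b)/2.
Mean = (-1 + (-36))/2 = -37/2 = -37/2

-37/2


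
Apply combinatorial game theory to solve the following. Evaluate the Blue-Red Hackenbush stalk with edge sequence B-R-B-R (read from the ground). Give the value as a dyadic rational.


Edges (from ground): B-R-B-R
By Berlekamp's sign-expansion rule, a Blue-Red Hackenbush stalk has the value of the surreal number whose sign sequence is the edge sequence with B -> + and R -> -.
Sign sequence: +-+-
Trace the sign expansion in the surreal number tree, starting from 0:
Edge 1: B (sign +) -> bounds (0, +inf), value = 1
Edge 2: R (sign -) -> bounds (0, 1), value = 1/2
Edge 3: B (sign +) -> bounds (1/2, 1), value = 3/4
Edge 4: R (sign -) -> bounds (1/2, 3/4), value = 5/8
Game value = 5/8

5/8


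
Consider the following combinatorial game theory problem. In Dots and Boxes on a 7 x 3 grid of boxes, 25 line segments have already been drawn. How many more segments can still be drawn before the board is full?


Grid: 7 x 3 boxes, i.e. 8 rows and 4 columns of dots.
Horizontal edges: (rows + 1) * cols = 8 * 3 = 24
Vertical edges: rows * (cols + 1) = 7 * 4 = 28
Total edges: 24 + 28 = 52
Edges drawn: 25
Remaining: 52 - 25 = 27

27


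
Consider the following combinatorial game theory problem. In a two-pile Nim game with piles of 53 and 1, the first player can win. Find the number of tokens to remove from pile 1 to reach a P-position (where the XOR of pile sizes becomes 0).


Piles: 53 and 1
Current XOR: 53 XOR 1 = 52 (non-zero, so this is an N-position).
To make the XOR zero, we need to find a move that balances the piles.
For pile 1 (size 53): target = 53 XOR 52 = 1
We reduce pile 1 from 53 to 1.
Tokens removed: 53 - 1 = 52
Verification: 1 XOR 1 = 0

52


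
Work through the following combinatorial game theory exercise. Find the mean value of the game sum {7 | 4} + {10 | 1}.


G1 = {7 | 4}, G2 = {10 | 1}
Each is a switch {a | b} with numbers a > b; its mean value is (a + b)/2, and mean value is additive over game sums: m(G1 + G2) = m(G1) + m(G2).
Mean of G1 = (7 + (4))/2 = 11/2 = 11/2
Mean of G2 = (10 + (1))/2 = 11/2 = 11/2
Mean of G1 + G2 = 11/2 + 11/2 = 11

11


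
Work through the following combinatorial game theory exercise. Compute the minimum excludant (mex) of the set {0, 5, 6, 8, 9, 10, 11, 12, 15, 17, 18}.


Set = {0, 5, 6, 8, 9, 10, 11, 12, 15, 17, 18}
0 is in the set.
1 is NOT in the set. This is the mex.
mex = 1

1


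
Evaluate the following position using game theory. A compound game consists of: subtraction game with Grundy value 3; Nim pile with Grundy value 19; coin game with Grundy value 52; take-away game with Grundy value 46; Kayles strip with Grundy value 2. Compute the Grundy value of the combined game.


By the Sprague-Grundy theorem, the Grundy value of a sum of games is the XOR of individual Grundy values.
subtraction game: Grundy value = 3. Running XOR: 0 XOR 3 = 3
Nim pile: Grundy value = 19. Running XOR: 3 XOR 19 = 16
coin game: Grundy value = 52. Running XOR: 16 XOR 52 = 36
take-away game: Grundy value = 46. Running XOR: 36 XOR 46 = 10
Kayles strip: Grundy value = 2. Running XOR: 10 XOR 2 = 8
The combined Grundy value is 8.

8


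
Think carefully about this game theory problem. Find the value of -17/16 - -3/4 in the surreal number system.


x = -17/16, y = -3/4
Converting to common denominator: 16
x = -17/16, y = -12/16
x - y = -17/16 - -3/4 = -5/16

-5/16


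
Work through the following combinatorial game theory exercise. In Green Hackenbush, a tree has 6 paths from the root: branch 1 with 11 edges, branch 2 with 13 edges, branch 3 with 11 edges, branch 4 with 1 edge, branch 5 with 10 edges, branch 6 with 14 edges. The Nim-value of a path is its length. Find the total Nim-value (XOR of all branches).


The tree has 6 branches from the ground vertex.
In Green Hackenbush, the Nim-value of a simple path of length k is k.
Branch 1: length 11, Nim-value = 11
Branch 2: length 13, Nim-value = 13
Branch 3: length 11, Nim-value = 11
Branch 4: length 1, Nim-value = 1
Branch 5: length 10, Nim-value = 10
Branch 6: length 14, Nim-value = 14
Total Nim-value = XOR of all branch values:
0 XOR 11 = 11
11 XOR 13 = 6
6 XOR 11 = 13
13 XOR 1 = 12
12 XOR 10 = 6
6 XOR 14 = 8
Nim-value of the tree = 8

8


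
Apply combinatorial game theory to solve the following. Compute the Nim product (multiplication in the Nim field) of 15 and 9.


Nim multiplication is bilinear over XOR: (u XOR v) * w = (u*w) XOR (v*w).
So we split each operand into its bit components and XOR the pairwise Nim products.
15 = 1 + 2 + 4 + 8 (as XOR of powers of 2).
9 = 1 + 8 (as XOR of powers of 2).
Using the standard Nim-product table on single bits:
  2*2 = 3,   2*4 = 8,   2*8 = 12,
  4*4 = 6,   4*8 = 11,  8*8 = 13,
and  1*x = x (identity), k*l = l*k (commutative).
Pairwise Nim products:
  1 * 1 = 1
  1 * 8 = 8
  2 * 1 = 2
  2 * 8 = 12
  4 * 1 = 4
  4 * 8 = 11
  8 * 1 = 8
  8 * 8 = 13
XOR them: 1 XOR 8 XOR 2 XOR 12 XOR 4 XOR 11 XOR 8 XOR 13 = 13.
Result: 15 * 9 = 13 (in Nim).

13


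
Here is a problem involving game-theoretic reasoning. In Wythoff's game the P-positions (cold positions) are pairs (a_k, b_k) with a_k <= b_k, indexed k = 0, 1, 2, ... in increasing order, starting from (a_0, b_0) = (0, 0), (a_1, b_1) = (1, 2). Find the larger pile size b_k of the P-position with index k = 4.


By Wythoff's theorem, a_k = floor(k * phi) and b_k = floor(k * phi^2) = a_k + k, where phi = (1 + sqrt(5))/2 is the golden ratio.
phi = (1 + sqrt(5))/2 = 1.618034
phi^2 = phi + 1 = 2.618034
k = 4
k * phi^2 = 4 * 2.618034 = 10.472136
b_4 = floor(k * phi^2) = 10 (check: a_4 + k = 6 + 4 = 10)

10


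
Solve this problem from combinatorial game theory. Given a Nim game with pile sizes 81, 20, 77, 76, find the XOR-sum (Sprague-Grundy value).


We need the XOR (exclusive or) of all pile sizes.
After XOR-ing pile 1 (size 81): 0 XOR 81 = 81
After XOR-ing pile 2 (size 20): 81 XOR 20 = 69
After XOR-ing pile 3 (size 77): 69 XOR 77 = 8
After XOR-ing pile 4 (size 76): 8 XOR 76 = 68
The Nim-value of this position is 68.

68


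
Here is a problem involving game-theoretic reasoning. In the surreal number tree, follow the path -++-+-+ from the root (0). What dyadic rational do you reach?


Sign expansion: -++-+-+
Rule: track bounds (lo, hi), initially (-inf, +inf). On '+', the current value becomes lo and we move to the simplest number in (value, hi): value + 1 if hi = +inf, otherwise the midpoint (value + hi)/2. On '-', the current value becomes hi and we move to value - 1 if lo = -inf, otherwise the midpoint (lo + value)/2.
Start at 0.
Step 1: sign = -, move left. Bounds: (-inf, 0). Value = -1
Step 2: sign = +, move right. Bounds: (-1, 0). Value = -1/2
Step 3: sign = +, move right. Bounds: (-1/2, 0). Value = -1/4
Step 4: sign = -, move left. Bounds: (-1/2, -1/4). Value = -3/8
Step 5: sign = +, move right. Bounds: (-3/8, -1/4). Value = -5/16
Step 6: sign = -, move left. Bounds: (-3/8, -5/16). Value = -11/32
Step 7: sign = +, move right. Bounds: (-11/32, -5/16). Value = -21/64
The surreal number with sign expansion -++-+-+ is -21/64.

-21/64


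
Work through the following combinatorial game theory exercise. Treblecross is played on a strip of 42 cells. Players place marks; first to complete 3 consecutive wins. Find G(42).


Treblecross: place X on empty cells; 3-in-a-row wins.
Playing within two cells of an existing X lets the opponent win at once, so sensible play treats the cells i-2..i+2 around each X as dead. The player left with no safe cell loses, so this is a normal-play take-away game on strips of safe cells.
Placing X at cell i (0-indexed) of a strip of k safe cells leaves independent strips of sizes max(0, i-2) and max(0, k-i-3). Hence G(k) = mex{ G(max(0,i-2)) XOR G(max(0,k-i-3)) : 0 <= i < k }, with G(0) = 0.
G(1): splits (0,0):0^0=0 -> mex({0}) = 1
G(2): splits (0,0):0^0=0 -> mex({0}) = 1
G(3): splits (0,0):0^0=0 -> mex({0}) = 1
G(4): splits (0,1):0^1=1 (0,0):0^0=0 -> mex({0, 1}) = 2
G(5): splits (0,2):0^1=1 (0,1):0^1=1 (0,0):0^0=0 -> mex({0, 1}) = 2
G(6) = mex({1}) = 0
G(7) = mex({0, 1, 2}) = 3
G(8) = mex({0, 1, 2}) = 3
G(9) = mex({0, 2}) = 1
G(10) = mex({0, 2, 3}) = 1
G(11) = mex({0, 3}) = 1
G(12) = mex({1, 3}) = 0
G(13) = mex({0, 1, 2, 3}) = 4
G(14) = mex({0, 1, 2}) = 3
G(15) = mex({0, 1, 2}) = 3
G(16) = mex({0, 1, 2, 4}) = 3
G(17) = mex({0, 1, 3, 4}) = 2
G(18) = mex({0, 1, 3, 4}) = 2
G(19) = mex({0, 1, 3, 5}) = 2
G(20) = mex({0, 1, 2, 3, 5}) = 4
G(21) = mex({0, 1, 2, 3, 5}) = 4
G(22) = mex({1, 2, 6}) = 0
G(23) = mex({0, 1, 2, 3, 4, 6}) = 5
G(24) = mex({0, 1, 2, 3, 4}) = 5
G(25) = mex({0, 1, 3, 4, 7}) = 2
G(26) = mex({0, 1, 3, 4, 5, 7}) = 2
G(27) = mex({0, 1, 3, 5}) = 2
G(28) = mex({0, 1, 2, 5}) = 3
G(29) = mex({0, 1, 2, 4, 5, 6}) = 3
G(30) = mex({1, 2, 4, 6}) = 0
G(31) = mex({0, 1, 2, 3, 4, 6}) = 5
G(32) = mex({1, 2, 3, 4, 7}) = 0
G(33) = mex({0, 3, 7}) = 1
G(34) = mex({0, 2, 3, 5, 7}) = 1
G(35) = mex({0, 2, 3, 5, 6}) = 1
G(36) = mex({0, 1, 2, 5, 6}) = 3
G(37) = mex({0, 1, 2, 4, 5, 6}) = 3
G(38) = mex({0, 1, 2, 4}) = 3
G(39) = mex({0, 1, 2, 3, 4, 7}) = 5
G(40) = mex({0, 1, 2, 3, 4, 5, 7}) = 6
G(41) = mex({0, 1, 2, 3, 5, 7}) = 4
G(42) = mex({0, 1, 2, 3, 5, 6, 7}) = 4
Therefore G(42) = 4.

4


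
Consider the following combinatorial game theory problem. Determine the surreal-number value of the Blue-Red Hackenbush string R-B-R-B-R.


Edges (from ground): R-B-R-B-R
By Berlekamp's sign-expansion rule, a Blue-Red Hackenbush stalk has the value of the surreal number whose sign sequence is the edge sequence with B -> + and R -> -.
Sign sequence: -+-+-
Trace the sign expansion in the surreal number tree, starting from 0:
Edge 1: R (sign -) -> bounds (-inf, 0), value = -1
Edge 2: B (sign +) -> bounds (-1, 0), value = -1/2
Edge 3: R (sign -) -> bounds (-1, -1/2), value = -3/4
Edge 4: B (sign +) -> bounds (-3/4, -1/2), value = -5/8
Edge 5: R (sign -) -> bounds (-3/4, -5/8), value = -11/16
Game value = -11/16

-11/16


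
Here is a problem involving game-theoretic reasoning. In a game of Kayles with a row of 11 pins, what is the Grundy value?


Kayles: a move removes 1 or 2 adjacent pins from a contiguous row.
Removing pins from a row of k leaves two independent rows (a, b) with a + b = k - 1 (one pin) or a + b = k - 2 (two pins); an end removal gives a = 0.
By Sprague-Grundy, G(k) = mex{ G(a) XOR G(b) } over all these splits. G(0) = 0.
G(1): splits (0,0):0^0=0 -> mex({0}) = 1
G(2): splits (0,1):0^1=1 (0,0):0^0=0 -> mex({0, 1}) = 2
G(3): splits (0,2):0^2=2 (1,1):1^1=0 (0,1):0^1=1 -> mex({0, 1, 2}) = 3
G(4): splits (0,3):0^3=3 (1,2):1^2=3 (0,2):0^2=2 (1,1):1^1=0 -> mex({0, 2, 3}) = 1
G(5): splits (0,4):0^1=1 (1,3):1^3=2 (2,2):2^2=0 (0,3):0^3=3 (1,2):1^2=3 -> mex({0, 1, 2, 3}) = 4
G(6) = mex({0, 1, 2, 4}) = 3
G(7) = mex({0, 1, 3, 4, 5}) = 2
G(8) = mex({0, 2, 3, 5, 6}) = 1
G(9) = mex({0, 1, 2, 3, 6, 7}) = 4
G(10) = mex({0, 1, 3, 4, 5, 7}) = 2
G(11) = mex({0, 1, 2, 3, 4, 5}) = 6
Therefore G(11) = 6.

6


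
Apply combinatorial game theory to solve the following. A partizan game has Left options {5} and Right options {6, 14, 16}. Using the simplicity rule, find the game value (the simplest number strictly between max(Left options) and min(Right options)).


Left options: {5}, max = 5
Right options: {6, 14, 16}, min = 6
All options are numbers and max(Left) < min(Right), so by the simplicity theorem the value is the simplest (earliest-born) number strictly between 5 and 6.
No integer lies strictly between 5 and 6, so the value is the dyadic rational m/2^k in the interval with the smallest k (then m odd); search k = 1, 2, ...:
Denominator 2: 11/2 lies strictly between 5 and 6 -- found.
The simplest number in the interval is 11/2.
Game value = 11/2

11/2


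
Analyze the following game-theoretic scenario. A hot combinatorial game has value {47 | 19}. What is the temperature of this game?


The game is {47 | 19}, a switch {a | b} with numbers a > b.
Cooling {a | b} by t gives {a - t | b + t}, which stops being hot when a - t = b + t, i.e. at t = (a - b)/2. So the temperature of a switch is (a - b)/2.
Temperature = (Left option - Right option) / 2
= (47 - (19)) / 2
= 28 / 2
= 14

14


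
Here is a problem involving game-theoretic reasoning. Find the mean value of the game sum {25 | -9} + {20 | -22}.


G1 = {25 | -9}, G2 = {20 | -22}
Each is a switch {a | b} with numbers a > b; its mean value is (a + b)/2, and mean value is additive over game sums: m(G1 + G2) = m(G1) + m(G2).
Mean of G1 = (25 + (-9))/2 = 16/2 = 8
Mean of G2 = (20 + (-22))/2 = -2/2 = -1
Mean of G1 + G2 = 8 + -1 = 7

7


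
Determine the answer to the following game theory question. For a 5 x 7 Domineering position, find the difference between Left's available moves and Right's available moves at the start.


Board is 5 x 7 (rows x cols).
Left (vertical) placements: (rows-1) * cols = 4 * 7 = 28
Right (horizontal) placements: rows * (cols-1) = 5 * 6 = 30
Advantage = Left - Right = 28 - 30 = -2

-2


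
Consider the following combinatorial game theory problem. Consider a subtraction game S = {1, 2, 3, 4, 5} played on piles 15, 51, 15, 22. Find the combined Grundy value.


Subtraction set: {1, 2, 3, 4, 5}
For this subtraction set, G(n) = n mod 6 (period = max + 1 = 6).
Pile 1 (size 15): G(15) = 15 mod 6 = 3
Pile 2 (size 51): G(51) = 51 mod 6 = 3
Pile 3 (size 15): G(15) = 15 mod 6 = 3
Pile 4 (size 22): G(22) = 22 mod 6 = 4
Total Grundy value = XOR of all: 3 XOR 3 XOR 3 XOR 4 = 7

7


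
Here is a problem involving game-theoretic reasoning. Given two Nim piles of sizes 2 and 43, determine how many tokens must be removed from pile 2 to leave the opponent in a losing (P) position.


Piles: 2 and 43
Current XOR: 2 XOR 43 = 41 (non-zero, so this is an N-position).
To make the XOR zero, we need to find a move that balances the piles.
For pile 2 (size 43): target = 43 XOR 41 = 2
We reduce pile 2 from 43 to 2.
Tokens removed: 43 - 2 = 41
Verification: 2 XOR 2 = 0

41


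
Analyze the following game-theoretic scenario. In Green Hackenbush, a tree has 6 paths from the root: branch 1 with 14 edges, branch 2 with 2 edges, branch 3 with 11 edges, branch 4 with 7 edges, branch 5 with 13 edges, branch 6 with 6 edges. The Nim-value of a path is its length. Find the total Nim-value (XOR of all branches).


The tree has 6 branches from the ground vertex.
In Green Hackenbush, the Nim-value of a simple path of length k is k.
Branch 1: length 14, Nim-value = 14
Branch 2: length 2, Nim-value = 2
Branch 3: length 11, Nim-value = 11
Branch 4: length 7, Nim-value = 7
Branch 5: length 13, Nim-value = 13
Branch 6: length 6, Nim-value = 6
Total Nim-value = XOR of all branch values:
0 XOR 14 = 14
14 XOR 2 = 12
12 XOR 11 = 7
7 XOR 7 = 0
0 XOR 13 = 13
13 XOR 6 = 11
Nim-value of the tree = 11

11


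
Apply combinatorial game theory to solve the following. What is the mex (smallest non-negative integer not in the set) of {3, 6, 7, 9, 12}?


Set = {3, 6, 7, 9, 12}
0 is NOT in the set. This is the mex.
mex = 0

0


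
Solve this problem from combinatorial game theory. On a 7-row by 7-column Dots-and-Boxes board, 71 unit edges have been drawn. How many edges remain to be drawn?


Grid: 7 x 7 boxes, i.e. 8 rows and 8 columns of dots.
Horizontal edges: (rows + 1) * cols = 8 * 7 = 56
Vertical edges: rows * (cols + 1) = 7 * 8 = 56
Total edges: 56 + 56 = 112
Edges drawn: 71
Remaining: 112 - 71 = 41

41


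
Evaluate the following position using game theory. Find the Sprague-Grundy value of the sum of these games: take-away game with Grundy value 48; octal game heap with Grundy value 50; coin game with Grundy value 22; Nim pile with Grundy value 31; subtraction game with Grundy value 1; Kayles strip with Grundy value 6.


By the Sprague-Grundy theorem, the Grundy value of a sum of games is the XOR of individual Grundy values.
take-away game: Grundy value = 48. Running XOR: 0 XOR 48 = 48
octal game heap: Grundy value = 50. Running XOR: 48 XOR 50 = 2
coin game: Grundy value = 22. Running XOR: 2 XOR 22 = 20
Nim pile: Grundy value = 31. Running XOR: 20 XOR 31 = 11
subtraction game: Grundy value = 1. Running XOR: 11 XOR 1 = 10
Kayles strip: Grundy value = 6. Running XOR: 10 XOR 6 = 12
The combined Grundy value is 12.

12


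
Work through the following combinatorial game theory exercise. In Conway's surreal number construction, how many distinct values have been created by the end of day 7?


Day 0: {|} = 0 is born. Count = 1.
Day n: the number of surreal numbers born by day n is 2^(n+1) - 1.
By day 0: 2^1 - 1 = 1
By day 1: 2^2 - 1 = 3
By day 2: 2^3 - 1 = 7
By day 3: 2^4 - 1 = 15
By day 4: 2^5 - 1 = 31
By day 5: 2^6 - 1 = 63
By day 6: 2^7 - 1 = 127
By day 7: 2^8 - 1 = 255
By day 7: 255 surreal numbers.

255


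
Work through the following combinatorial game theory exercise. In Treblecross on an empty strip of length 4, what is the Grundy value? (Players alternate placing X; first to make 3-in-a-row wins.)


Treblecross: place X on empty cells; 3-in-a-row wins.
Playing within two cells of an existing X lets the opponent win at once, so sensible play treats the cells i-2..i+2 around each X as dead. The player left with no safe cell loses, so this is a normal-play take-away game on strips of safe cells.
Placing X at cell i (0-indexed) of a strip of k safe cells leaves independent strips of sizes max(0, i-2) and max(0, k-i-3). Hence G(k) = mex{ G(max(0,i-2)) XOR G(max(0,k-i-3)) : 0 <= i < k }, with G(0) = 0.
G(1): splits (0,0):0^0=0 -> mex({0}) = 1
G(2): splits (0,0):0^0=0 -> mex({0}) = 1
G(3): splits (0,0):0^0=0 -> mex({0}) = 1
G(4): splits (0,1):0^1=1 (0,0):0^0=0 -> mex({0, 1}) = 2
Therefore G(4) = 2.

2


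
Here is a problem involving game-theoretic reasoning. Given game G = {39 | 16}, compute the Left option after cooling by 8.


Original game: {39 | 16} (a switch {a | b} with a > b).
Cooling by t (for t below the temperature (a - b)/2 = 23/2) taxes each move by t: {a | b} cooled by t is {a - t | b + t}.
Cooling amount: t = 8
Cooled Left option: 39 - 8 = 31
Cooled Right option: 16 + 8 = 24
Cooled game: {31 | 24}
Left option = 31

31


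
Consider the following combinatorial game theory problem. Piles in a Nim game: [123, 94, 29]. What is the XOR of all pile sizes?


We need the XOR (exclusive or) of all pile sizes.
After XOR-ing pile 1 (size 123): 0 XOR 123 = 123
After XOR-ing pile 2 (size 94): 123 XOR 94 = 37
After XOR-ing pile 3 (size 29): 37 XOR 29 = 56
The Nim-value of this position is 56.

56


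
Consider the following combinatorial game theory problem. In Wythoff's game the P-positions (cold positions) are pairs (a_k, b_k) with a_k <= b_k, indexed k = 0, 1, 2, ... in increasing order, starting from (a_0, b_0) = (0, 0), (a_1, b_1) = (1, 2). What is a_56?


By Wythoff's theorem, a_k = floor(k * phi) and b_k = floor(k * phi^2) = a_k + k, where phi = (1 + sqrt(5))/2 is the golden ratio.
phi = (1 + sqrt(5))/2 = 1.618034
k = 56
k * phi = 56 * 1.618034 = 90.609903
a_56 = floor(k * phi) = 90

90


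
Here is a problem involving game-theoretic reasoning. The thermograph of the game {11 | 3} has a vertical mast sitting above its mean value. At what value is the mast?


Game = {11 | 3}, a switch {a | b} with numbers a > b.
Its thermograph has left wall a - t and right wall b + t, which meet at t = (a - b)/2, where both equal (a + b)/2. So the mast (mean value) is at (a + b)/2.
Mean = (11 + (3))/2 = 14/2 = 7

7


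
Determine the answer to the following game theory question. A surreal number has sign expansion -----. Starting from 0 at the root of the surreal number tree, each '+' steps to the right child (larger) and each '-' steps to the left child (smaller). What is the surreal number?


Sign expansion: -----
Rule: track bounds (lo, hi), initially (-inf, +inf). On '+', the current value becomes lo and we move to the simplest number in (value, hi): value + 1 if hi = +inf, otherwise the midpoint (value + hi)/2. On '-', the current value becomes hi and we move to value - 1 if lo = -inf, otherwise the midpoint (lo + value)/2.
Start at 0.
Step 1: sign = -, move left. Bounds: (-inf, 0). Value = -1
Step 2: sign = -, move left. Bounds: (-inf, -1). Value = -2
Step 3: sign = -, move left. Bounds: (-inf, -2). Value = -3
Step 4: sign = -, move left. Bounds: (-inf, -3). Value = -4
Step 5: sign = -, move left. Bounds: (-inf, -4). Value = -5
The surreal number with sign expansion ----- is -5.

-5


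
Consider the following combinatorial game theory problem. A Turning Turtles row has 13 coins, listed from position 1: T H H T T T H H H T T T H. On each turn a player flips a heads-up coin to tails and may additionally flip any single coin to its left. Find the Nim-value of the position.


Coins: T H H T T T H H H T T T H
Key fact: a single head at position k behaves exactly like a Nim heap of size k (turning it to T and optionally flipping a coin at j < k corresponds to moving the heap from k to j, or to 0), and heads combine as a disjunctive sum (two heads at the same place would cancel, matching j XOR j = 0). So the Nim-value is the XOR of the 1-indexed positions of the heads.
Face-up positions (1-indexed): [2, 3, 7, 8, 9, 13]
XOR 0 with 2: 0 XOR 2 = 2
XOR 2 with 3: 2 XOR 3 = 1
XOR 1 with 7: 1 XOR 7 = 6
XOR 6 with 8: 6 XOR 8 = 14
XOR 14 with 9: 14 XOR 9 = 7
XOR 7 with 13: 7 XOR 13 = 10
Nim-value = 10

10


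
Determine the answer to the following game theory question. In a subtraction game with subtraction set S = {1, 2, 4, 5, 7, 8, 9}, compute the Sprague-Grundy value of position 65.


The subtraction set is S = {1, 2, 4, 5, 7, 8, 9}.
G(k) = mex{ G(k - s) : s in S, s <= k }. We compute iteratively: G(0) = 0.
G(1) = mex({0}) = 1
G(2) = mex({0, 1}) = 2
G(3) = mex({1, 2}) = 0
G(4) = mex({0, 2}) = 1
G(5) = mex({0, 1}) = 2
G(6) = mex({1, 2}) = 0
G(7) = mex({0, 2}) = 1
G(8) = mex({0, 1}) = 2
G(9) = mex({0, 1, 2}) = 3
G(10) = mex({0, 1, 2, 3}) = 4
G(11) = mex({0, 1, 2, 3, 4}) = 5
G(12) = mex({0, 1, 2, 4, 5}) = 3
G(13) = mex({0, 1, 2, 3, 5}) = 4
G(14) = mex({0, 1, 2, 3, 4}) = 5
G(15) = mex({0, 1, 2, 4, 5}) = 3
G(16) = mex({1, 2, 3, 5}) = 0
G(17) = mex({0, 2, 3, 4}) = 1
G(18) = mex({0, 1, 3, 4, 5}) = 2
G(19) = mex({1, 2, 3, 4, 5}) = 0
G(20) = mex({0, 2, 3, 4, 5}) = 1
G(21) = mex({0, 1, 3, 4, 5}) = 2
G(22) = mex({1, 2, 3, 4, 5}) = 0
G(23) = mex({0, 2, 3, 5}) = 1
G(24) = mex({0, 1, 3}) = 2
Observe that G(16)..G(24) = 0, 1, 2, 0, 1, 2, 0, 1, 2 repeats G(0)..G(8) = 0, 1, 2, 0, 1, 2, 0, 1, 2.
For k >= max(S) = 9, G(k) is determined by the previous 9 values G(k-9)..G(k-1); a window of 9 consecutive values has recurred shifted by 16, so by induction G(k + 16) = G(k) for all k >= 0: the sequence is periodic from the start with period 16.
One period: G(0..15) = 0, 1, 2, 0, 1, 2, 0, 1, 2, 3, 4, 5, 3, 4, 5, 3.
65 mod 16 = 1, so G(65) = G(1) = 1.

1
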